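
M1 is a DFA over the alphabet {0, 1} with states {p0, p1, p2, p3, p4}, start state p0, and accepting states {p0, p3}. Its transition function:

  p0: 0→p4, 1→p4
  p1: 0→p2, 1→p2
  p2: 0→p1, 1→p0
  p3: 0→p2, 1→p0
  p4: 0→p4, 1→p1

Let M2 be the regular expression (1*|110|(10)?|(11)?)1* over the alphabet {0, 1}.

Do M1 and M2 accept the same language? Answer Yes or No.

No

The string 0101 is accepted by M1 but rejected by M2.
So L(M1) ≠ L(M2).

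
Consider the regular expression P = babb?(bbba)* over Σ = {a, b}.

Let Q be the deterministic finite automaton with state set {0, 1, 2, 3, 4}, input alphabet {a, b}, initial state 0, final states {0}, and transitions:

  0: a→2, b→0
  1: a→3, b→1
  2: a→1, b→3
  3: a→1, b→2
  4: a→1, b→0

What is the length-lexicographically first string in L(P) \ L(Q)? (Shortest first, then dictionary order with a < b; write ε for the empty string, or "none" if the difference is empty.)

bab

The string bab is accepted by P but not by Q.
No shorter string lies in the difference, and bab is the lexicographically first length-3 string in L(P) \ L(Q).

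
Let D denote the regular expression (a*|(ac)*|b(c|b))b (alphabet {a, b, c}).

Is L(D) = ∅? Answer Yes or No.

No

The string b matches the expression, so it belongs to L(D).
Since L(D) contains at least one string, it is not empty.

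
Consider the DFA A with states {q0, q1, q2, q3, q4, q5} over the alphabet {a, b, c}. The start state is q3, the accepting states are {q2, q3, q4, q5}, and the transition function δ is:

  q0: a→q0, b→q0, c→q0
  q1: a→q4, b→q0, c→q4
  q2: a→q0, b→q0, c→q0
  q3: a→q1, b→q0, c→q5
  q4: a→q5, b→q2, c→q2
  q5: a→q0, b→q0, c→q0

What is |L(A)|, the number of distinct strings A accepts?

The useful subgraph on states {q1, q2, q3, q4, q5} is acyclic, so L(A) is finite; the longest accepting path visits 4 useful states, giving maximum string length 3.
Counting accepting paths from q3 by length: 1 of length 0, 1 of length 1, 2 of length 2, 6 of length 3. Total 10.

10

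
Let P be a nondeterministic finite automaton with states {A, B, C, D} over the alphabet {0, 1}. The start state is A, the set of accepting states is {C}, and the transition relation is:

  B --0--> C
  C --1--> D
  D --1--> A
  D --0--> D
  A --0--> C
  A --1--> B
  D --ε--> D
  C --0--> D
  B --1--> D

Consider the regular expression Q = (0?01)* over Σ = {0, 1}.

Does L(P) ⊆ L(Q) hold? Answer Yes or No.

The string 0 is in L(P) but not in L(Q).
So L(P) ⊄ L(Q).

No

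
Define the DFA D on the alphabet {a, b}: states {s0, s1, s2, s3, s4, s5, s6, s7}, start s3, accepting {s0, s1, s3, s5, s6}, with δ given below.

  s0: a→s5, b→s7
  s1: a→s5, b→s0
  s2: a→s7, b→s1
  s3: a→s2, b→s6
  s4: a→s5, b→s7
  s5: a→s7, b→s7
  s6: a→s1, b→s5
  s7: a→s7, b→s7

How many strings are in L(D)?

11

The useful subgraph on states {s0, s1, s2, s3, s5, s6} is acyclic, so L(D) is finite; the longest accepting path visits 5 useful states, giving maximum string length 4.
Counting accepting paths from s3 by length: 1 of length 0, 1 of length 1, 3 of length 2, 4 of length 3, 2 of length 4. Total 11.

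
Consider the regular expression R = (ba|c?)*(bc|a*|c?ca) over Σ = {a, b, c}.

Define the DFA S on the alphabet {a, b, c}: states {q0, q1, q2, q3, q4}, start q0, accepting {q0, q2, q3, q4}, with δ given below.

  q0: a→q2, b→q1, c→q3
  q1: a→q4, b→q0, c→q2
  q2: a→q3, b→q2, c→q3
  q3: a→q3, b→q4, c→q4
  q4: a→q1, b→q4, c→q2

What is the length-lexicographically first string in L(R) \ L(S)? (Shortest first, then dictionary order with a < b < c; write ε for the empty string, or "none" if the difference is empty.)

The string baa is accepted by R but not by S.
No shorter string lies in the difference, and baa is the lexicographically first length-3 string in L(R) \ L(S).

baa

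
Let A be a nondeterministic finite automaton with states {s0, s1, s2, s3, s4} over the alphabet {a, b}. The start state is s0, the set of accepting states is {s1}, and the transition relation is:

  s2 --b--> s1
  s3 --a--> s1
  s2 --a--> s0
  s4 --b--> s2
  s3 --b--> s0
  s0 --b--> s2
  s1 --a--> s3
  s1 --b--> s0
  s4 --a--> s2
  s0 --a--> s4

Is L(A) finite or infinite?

State s0 is reachable from the start and can reach an accepting state, and it lies on the cycle s0 → s2 → s0.
Traversing that cycle any number of times yields accepted strings of unbounded length, so the language is infinite.

infinite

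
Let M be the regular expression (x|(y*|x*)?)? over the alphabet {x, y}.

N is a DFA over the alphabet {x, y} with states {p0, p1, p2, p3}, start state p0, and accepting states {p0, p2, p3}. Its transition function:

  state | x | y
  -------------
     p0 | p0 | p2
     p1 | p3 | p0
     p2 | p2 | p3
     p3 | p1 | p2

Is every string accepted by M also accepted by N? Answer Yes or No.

Yes

Converting the expression M to a DFA (subset construction, then merging equivalent states) gives the minimal DFA with states {m0, m1, m2, m3}, start state m0, accepting states {m0, m1, m2} and transitions m0: x→m1, y→m2; m1: x→m1, y→m3; m2: x→m3, y→m2; m3: x→m3, y→m3.
Exploring the product automaton M × N from the start pair (m0, p0), following both machines on each input symbol, reaches 8 state pairs: (m0, p0), (m1, p0), (m2, p2), (m3, p2), (m2, p3), (m3, p3), (m3, p1), (m3, p0).
M accepts in {m0, m1, m2} and N accepts in {p0, p2, p3}. The reachable pairs whose M-component is accepting are (m0, p0), (m1, p0), (m2, p2), (m2, p3); in each of them the N-component is accepting too, so the product for L(M) \ L(N) (M-component accepting, N-component rejecting) has no reachable accepting pair and the difference is empty.
Hence every string in L(M) is also in L(N).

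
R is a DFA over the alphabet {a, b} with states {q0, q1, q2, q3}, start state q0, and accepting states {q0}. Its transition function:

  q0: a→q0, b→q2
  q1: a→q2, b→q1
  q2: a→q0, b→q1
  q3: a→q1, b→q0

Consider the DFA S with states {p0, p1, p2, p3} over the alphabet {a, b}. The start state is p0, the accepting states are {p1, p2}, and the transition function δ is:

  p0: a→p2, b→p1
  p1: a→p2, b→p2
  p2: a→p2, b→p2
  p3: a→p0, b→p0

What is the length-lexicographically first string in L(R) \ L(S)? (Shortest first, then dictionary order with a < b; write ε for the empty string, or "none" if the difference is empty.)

The empty string ε is accepted by R but not by S.
Since ε is the unique shortest string, it is the required witness.

ε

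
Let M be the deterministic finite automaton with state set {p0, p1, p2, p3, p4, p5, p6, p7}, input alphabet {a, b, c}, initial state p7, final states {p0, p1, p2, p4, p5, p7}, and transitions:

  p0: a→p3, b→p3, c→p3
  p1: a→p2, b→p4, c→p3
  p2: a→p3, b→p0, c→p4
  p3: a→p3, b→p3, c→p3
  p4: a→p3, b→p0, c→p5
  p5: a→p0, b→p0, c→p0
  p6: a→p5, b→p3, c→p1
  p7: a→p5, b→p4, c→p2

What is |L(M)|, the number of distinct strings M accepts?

19

The useful subgraph on states {p0, p2, p4, p5, p7} is acyclic, so L(M) is finite; the longest accepting path visits 5 useful states, giving maximum string length 4.
Counting accepting paths from p7 by length: 1 of length 0, 3 of length 1, 7 of length 2, 5 of length 3, 3 of length 4. Total 19.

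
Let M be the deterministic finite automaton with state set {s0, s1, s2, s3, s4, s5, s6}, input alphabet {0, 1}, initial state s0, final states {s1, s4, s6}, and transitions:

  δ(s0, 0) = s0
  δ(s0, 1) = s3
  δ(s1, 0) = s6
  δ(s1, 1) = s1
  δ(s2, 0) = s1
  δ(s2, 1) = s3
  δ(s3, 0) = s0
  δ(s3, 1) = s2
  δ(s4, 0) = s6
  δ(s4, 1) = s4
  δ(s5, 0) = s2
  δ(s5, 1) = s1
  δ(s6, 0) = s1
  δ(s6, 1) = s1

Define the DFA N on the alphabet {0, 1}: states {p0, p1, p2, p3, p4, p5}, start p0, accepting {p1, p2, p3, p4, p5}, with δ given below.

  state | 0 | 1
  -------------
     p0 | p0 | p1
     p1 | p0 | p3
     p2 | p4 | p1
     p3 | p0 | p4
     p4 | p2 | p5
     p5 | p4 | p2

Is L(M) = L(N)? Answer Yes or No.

The string 110 is accepted by M but rejected by N.
So L(M) ≠ L(N).

No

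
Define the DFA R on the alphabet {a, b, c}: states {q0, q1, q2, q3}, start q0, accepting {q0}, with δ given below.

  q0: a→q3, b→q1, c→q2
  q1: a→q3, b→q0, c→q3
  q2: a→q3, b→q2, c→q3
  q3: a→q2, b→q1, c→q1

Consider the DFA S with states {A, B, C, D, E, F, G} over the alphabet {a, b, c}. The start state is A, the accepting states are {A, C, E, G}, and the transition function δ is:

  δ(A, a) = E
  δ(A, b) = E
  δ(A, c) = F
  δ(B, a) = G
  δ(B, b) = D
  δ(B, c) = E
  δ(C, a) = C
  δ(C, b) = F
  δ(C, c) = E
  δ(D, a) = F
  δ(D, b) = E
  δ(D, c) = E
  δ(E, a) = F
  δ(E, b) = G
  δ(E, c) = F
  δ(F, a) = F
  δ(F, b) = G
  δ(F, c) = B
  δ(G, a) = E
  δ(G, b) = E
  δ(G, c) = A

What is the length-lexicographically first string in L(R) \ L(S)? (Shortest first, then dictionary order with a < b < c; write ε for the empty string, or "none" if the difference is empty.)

The string bacb is accepted by R but not by S.
No shorter string lies in the difference, and bacb is the lexicographically first length-4 string in L(R) \ L(S).

bacb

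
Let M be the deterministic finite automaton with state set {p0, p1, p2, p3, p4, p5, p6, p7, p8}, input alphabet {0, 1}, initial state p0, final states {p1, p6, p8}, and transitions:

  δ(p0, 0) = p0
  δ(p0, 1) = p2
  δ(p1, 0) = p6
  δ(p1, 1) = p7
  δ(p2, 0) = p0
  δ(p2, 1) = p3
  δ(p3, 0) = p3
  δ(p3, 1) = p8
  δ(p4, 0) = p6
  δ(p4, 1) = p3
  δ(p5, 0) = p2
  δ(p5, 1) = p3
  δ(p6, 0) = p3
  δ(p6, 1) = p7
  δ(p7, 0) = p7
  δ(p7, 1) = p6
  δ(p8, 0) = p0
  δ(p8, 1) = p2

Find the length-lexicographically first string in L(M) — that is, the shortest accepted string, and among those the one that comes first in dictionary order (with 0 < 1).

A breadth-first search from p0 reaches an accepting state first via the path p0 → p2 → p3 → p8 on input 111.
No string of length < 3 is accepted (BFS exhausts all shorter strings without reaching an accepting state), and 111 is the lexicographically least accepting string of length 3.

111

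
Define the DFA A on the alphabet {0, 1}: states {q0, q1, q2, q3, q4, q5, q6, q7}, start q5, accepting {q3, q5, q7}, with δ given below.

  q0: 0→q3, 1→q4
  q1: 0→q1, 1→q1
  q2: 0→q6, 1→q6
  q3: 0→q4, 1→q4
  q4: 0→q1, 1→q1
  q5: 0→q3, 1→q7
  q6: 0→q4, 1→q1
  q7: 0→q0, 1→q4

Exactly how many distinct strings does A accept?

The useful subgraph on states {q0, q3, q5, q7} is acyclic, so L(A) is finite; the longest accepting path visits 4 useful states, giving maximum string length 3.
Counting accepting paths from q5 by length: 1 of length 0, 2 of length 1, 1 of length 3. Total 4.

4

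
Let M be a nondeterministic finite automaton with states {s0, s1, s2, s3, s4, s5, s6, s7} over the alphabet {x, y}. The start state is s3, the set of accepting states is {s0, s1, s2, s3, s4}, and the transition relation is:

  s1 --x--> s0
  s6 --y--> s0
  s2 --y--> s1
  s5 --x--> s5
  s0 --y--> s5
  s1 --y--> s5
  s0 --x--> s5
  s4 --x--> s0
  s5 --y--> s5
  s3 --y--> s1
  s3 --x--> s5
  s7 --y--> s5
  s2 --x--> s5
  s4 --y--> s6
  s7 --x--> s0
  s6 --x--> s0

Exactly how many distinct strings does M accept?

The useful subgraph on states {s0, s1, s3} is acyclic, so L(M) is finite; the longest accepting path visits 3 useful states, giving maximum string length 2.
Counting accepting paths from s3 by length: 1 of length 0, 1 of length 1, 1 of length 2. Total 3.

3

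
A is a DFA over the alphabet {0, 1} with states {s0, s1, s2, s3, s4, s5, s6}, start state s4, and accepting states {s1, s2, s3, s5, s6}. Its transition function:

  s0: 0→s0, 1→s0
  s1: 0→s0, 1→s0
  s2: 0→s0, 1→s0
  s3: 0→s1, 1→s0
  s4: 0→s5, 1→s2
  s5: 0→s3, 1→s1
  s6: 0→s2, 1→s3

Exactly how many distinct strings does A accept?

5

The useful subgraph on states {s1, s2, s3, s4, s5} is acyclic, so L(A) is finite; the longest accepting path visits 4 useful states, giving maximum string length 3.
Counting accepting paths from s4 by length: 2 of length 1, 2 of length 2, 1 of length 3. Total 5.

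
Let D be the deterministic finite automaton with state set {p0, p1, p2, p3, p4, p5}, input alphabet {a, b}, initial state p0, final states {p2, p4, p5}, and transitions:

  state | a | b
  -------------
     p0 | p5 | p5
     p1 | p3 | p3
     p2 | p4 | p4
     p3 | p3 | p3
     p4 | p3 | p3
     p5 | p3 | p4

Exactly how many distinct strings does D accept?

The useful subgraph on states {p0, p4, p5} is acyclic, so L(D) is finite; the longest accepting path visits 3 useful states, giving maximum string length 2.
Counting accepting paths from p0 by length: 2 of length 1, 2 of length 2. Total 4.

4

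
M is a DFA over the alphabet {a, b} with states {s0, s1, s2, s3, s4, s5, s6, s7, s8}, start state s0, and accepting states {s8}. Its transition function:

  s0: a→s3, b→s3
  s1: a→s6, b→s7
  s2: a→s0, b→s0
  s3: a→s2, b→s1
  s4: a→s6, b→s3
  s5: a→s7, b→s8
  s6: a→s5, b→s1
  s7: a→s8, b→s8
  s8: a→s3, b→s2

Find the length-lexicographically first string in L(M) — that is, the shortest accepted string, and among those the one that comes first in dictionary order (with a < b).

abba

A breadth-first search from s0 reaches an accepting state first via the path s0 → s3 → s1 → s7 → s8 on input abba.
No string of length < 4 is accepted (BFS exhausts all shorter strings without reaching an accepting state), and abba is the lexicographically least accepting string of length 4.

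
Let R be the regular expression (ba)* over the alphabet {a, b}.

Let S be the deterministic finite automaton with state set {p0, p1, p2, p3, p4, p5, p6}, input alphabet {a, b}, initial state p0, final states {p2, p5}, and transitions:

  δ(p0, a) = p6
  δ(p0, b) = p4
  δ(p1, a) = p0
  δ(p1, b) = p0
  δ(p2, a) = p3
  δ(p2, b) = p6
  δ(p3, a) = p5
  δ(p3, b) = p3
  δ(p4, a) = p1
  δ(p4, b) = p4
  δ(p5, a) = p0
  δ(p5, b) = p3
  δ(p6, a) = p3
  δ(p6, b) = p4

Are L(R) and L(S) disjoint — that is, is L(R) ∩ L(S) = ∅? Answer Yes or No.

Converting the expression R to a DFA (subset construction, then merging equivalent states) gives the minimal DFA with states {r0, r1, r2}, start state r0, accepting states {r0} and transitions r0: a→r1, b→r2; r1: a→r1, b→r1; r2: a→r0, b→r1.
Exploring the product automaton R × S from the start pair (r0, p0), following both machines on each input symbol, reaches 11 state pairs: (r0, p0), (r1, p6), (r2, p4), (r1, p3), (r1, p4), (r0, p1), (r1, p5), (r1, p1), (r1, p0), (r2, p0), (r0, p6).
R accepts in {r0} and S accepts in {p2, p5}; no reachable pair has both components accepting, so no string drives both machines to acceptance simultaneously and L(R) ∩ L(S) = ∅.
So no string is accepted by both, and the intersection is empty.

Yes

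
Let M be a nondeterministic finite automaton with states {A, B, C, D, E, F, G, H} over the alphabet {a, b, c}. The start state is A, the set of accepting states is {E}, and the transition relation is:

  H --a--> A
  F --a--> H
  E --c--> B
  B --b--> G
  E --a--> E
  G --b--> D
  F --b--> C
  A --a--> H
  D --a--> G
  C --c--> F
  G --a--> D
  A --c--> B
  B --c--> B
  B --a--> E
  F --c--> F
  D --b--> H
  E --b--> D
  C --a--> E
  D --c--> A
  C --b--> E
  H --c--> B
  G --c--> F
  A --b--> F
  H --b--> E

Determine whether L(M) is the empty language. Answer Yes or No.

The string ab is accepted: the run A → H → E ends in the accepting state E.
Since at least one string is accepted, L(M) is not empty.

No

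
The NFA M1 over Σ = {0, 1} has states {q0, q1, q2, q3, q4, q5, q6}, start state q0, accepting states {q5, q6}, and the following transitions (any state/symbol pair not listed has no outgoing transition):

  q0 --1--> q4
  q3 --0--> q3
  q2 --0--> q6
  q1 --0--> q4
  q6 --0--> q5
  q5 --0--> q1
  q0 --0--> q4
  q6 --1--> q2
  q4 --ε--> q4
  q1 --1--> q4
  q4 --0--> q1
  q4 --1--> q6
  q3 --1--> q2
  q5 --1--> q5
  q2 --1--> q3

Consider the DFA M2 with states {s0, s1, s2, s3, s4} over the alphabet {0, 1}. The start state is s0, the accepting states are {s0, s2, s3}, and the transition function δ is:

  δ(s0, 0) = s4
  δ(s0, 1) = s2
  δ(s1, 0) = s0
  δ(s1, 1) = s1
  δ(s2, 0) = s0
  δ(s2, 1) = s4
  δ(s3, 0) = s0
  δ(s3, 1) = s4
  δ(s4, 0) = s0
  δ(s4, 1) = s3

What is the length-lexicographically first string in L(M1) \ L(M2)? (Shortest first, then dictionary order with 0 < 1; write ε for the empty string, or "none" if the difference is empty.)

11

The string 11 is accepted by M1 but not by M2.
No shorter string lies in the difference, and 11 is the lexicographically first length-2 string in L(M1) \ L(M2).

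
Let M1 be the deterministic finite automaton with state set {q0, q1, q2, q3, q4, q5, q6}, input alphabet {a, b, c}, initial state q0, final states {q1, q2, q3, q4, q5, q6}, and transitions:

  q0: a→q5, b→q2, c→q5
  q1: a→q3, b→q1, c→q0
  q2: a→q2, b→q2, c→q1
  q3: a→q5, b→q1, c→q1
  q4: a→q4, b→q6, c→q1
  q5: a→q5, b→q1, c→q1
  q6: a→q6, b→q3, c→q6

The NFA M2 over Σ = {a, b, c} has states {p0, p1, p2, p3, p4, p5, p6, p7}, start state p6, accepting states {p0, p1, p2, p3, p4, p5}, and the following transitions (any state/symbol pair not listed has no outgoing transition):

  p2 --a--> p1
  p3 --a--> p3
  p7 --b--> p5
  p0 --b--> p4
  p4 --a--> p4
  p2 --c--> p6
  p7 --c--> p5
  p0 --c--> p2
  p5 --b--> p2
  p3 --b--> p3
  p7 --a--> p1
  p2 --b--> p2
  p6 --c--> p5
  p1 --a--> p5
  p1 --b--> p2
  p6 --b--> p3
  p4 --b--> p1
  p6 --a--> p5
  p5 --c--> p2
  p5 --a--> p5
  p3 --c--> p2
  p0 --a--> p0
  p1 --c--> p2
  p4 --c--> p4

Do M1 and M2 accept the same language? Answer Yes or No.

Exploring the product automaton M1 × M2 from the start pair (q0, p6), following both machines on each input symbol, reaches 5 state pairs: (q0, p6), (q5, p5), (q2, p3), (q1, p2), (q3, p1).
M1 accepts in {q1, q2, q3, q4, q5, q6} and M2 accepts in {p0, p1, p2, p3, p4, p5}. In every reachable pair the two components are either both accepting — (q5, p5), (q2, p3), (q1, p2), (q3, p1) — or both non-accepting, so no string is accepted by exactly one of the machines: L(M1) \ L(M2) and L(M2) \ L(M1) are both empty.
Hence every string is accepted by M1 iff it is accepted by M2, and the two languages coincide.

Yes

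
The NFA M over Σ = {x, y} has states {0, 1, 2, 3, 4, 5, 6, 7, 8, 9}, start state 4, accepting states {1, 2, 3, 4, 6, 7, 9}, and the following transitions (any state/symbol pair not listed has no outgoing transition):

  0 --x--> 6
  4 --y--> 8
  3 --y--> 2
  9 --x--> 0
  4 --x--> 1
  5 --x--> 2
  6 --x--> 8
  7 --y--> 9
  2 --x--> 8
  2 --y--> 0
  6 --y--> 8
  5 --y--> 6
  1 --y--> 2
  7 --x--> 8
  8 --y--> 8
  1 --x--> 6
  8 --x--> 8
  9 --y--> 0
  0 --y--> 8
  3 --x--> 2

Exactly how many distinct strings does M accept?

5

The useful subgraph on states {0, 1, 2, 4, 6} is acyclic, so L(M) is finite; the longest accepting path visits 5 useful states, giving maximum string length 4.
Counting accepting paths from 4 by length: 1 of length 0, 1 of length 1, 2 of length 2, 1 of length 4. Total 5.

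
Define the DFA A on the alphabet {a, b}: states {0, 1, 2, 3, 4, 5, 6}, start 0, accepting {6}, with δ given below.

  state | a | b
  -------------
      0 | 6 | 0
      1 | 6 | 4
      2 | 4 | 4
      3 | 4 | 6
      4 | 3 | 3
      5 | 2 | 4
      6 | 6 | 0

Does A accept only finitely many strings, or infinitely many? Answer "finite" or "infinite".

infinite

State 0 is reachable from the start and can reach an accepting state, and it lies on the cycle 0 → 0.
Traversing that cycle any number of times yields accepted strings of unbounded length, so the language is infinite.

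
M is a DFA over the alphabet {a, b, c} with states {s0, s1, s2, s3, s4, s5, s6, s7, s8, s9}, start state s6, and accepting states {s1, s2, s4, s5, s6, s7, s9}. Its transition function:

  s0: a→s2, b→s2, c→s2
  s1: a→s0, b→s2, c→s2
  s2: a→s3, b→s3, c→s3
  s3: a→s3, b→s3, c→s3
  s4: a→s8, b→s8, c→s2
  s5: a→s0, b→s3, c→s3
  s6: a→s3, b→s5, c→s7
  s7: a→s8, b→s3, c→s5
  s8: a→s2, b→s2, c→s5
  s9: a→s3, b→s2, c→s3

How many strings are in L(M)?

The useful subgraph on states {s0, s2, s5, s6, s7, s8} is acyclic, so L(M) is finite; the longest accepting path visits 6 useful states, giving maximum string length 5.
Counting accepting paths from s6 by length: 1 of length 0, 2 of length 1, 1 of length 2, 6 of length 3, 3 of length 4, 3 of length 5. Total 16.

16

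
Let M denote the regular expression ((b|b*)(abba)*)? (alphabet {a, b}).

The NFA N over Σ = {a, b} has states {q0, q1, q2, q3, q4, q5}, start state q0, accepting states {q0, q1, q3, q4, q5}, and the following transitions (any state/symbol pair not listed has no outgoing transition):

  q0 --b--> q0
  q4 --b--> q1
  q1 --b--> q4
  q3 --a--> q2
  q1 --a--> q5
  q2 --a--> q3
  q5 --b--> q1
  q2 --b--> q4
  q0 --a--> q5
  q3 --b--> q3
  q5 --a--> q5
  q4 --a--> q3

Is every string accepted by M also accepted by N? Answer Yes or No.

Yes

Converting the expression M to a DFA (subset construction, then merging equivalent states) gives the minimal DFA with states {m0, m1, m2, m3, m4, m5}, start state m0, accepting states {m0, m5} and transitions m0: a→m1, b→m0; m1: a→m2, b→m3; m2: a→m2, b→m2; m3: a→m2, b→m4; m4: a→m5, b→m2; m5: a→m1, b→m2.
Exploring the product automaton M × N from the start pair (m0, q0), following both machines on each input symbol, reaches 14 state pairs: (m0, q0), (m1, q5), (m2, q5), (m3, q1), (m2, q1), (m4, q4), (m2, q4), (m5, q3), (m2, q3), (m1, q2), (m2, q2), (m3, q4), (m4, q1), (m5, q5).
M accepts in {m0, m5} and N accepts in {q0, q1, q3, q4, q5}. The reachable pairs whose M-component is accepting are (m0, q0), (m5, q3), (m5, q5); in each of them the N-component is accepting too, so the product for L(M) \ L(N) (M-component accepting, N-component rejecting) has no reachable accepting pair and the difference is empty.
Hence every string in L(M) is also in L(N).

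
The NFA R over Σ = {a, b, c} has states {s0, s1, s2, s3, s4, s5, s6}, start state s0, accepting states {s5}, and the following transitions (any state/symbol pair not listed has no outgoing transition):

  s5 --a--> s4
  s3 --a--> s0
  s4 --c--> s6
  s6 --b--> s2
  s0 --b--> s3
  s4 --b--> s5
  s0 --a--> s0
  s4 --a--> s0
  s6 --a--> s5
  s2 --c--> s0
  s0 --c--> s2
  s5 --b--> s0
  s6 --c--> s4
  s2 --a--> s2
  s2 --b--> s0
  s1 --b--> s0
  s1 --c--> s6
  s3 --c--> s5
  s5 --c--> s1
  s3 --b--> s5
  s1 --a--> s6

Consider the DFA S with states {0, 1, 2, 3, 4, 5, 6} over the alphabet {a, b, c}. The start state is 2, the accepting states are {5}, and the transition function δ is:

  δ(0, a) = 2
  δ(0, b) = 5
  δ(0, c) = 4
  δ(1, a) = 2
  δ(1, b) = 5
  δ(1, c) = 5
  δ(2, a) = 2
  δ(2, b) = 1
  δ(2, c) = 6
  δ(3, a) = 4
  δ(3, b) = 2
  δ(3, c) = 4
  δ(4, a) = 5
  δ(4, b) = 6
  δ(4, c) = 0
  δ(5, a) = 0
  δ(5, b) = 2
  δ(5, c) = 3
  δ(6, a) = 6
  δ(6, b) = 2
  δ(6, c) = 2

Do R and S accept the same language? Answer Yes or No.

Exploring the product automaton R × S from the start pair (s0, 2), following both machines on each input symbol, reaches 7 state pairs: (s0, 2), (s3, 1), (s2, 6), (s5, 5), (s4, 0), (s1, 3), (s6, 4).
R accepts in {s5} and S accepts in {5}. In every reachable pair the two components are either both accepting — (s5, 5) — or both non-accepting, so no string is accepted by exactly one of the machines: L(R) \ L(S) and L(S) \ L(R) are both empty.
Hence every string is accepted by R iff it is accepted by S, and the two languages coincide.

Yes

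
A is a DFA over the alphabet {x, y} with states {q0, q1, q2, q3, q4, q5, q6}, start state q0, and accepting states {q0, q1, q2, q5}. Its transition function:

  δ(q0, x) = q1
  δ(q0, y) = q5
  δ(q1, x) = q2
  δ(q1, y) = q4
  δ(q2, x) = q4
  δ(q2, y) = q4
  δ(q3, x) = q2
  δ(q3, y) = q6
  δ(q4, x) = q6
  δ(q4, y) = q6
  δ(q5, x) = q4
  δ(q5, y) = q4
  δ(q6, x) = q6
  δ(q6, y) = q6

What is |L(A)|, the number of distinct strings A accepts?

The useful subgraph on states {q0, q1, q2, q5} is acyclic, so L(A) is finite; the longest accepting path visits 3 useful states, giving maximum string length 2.
Counting accepting paths from q0 by length: 1 of length 0, 2 of length 1, 1 of length 2. Total 4.

4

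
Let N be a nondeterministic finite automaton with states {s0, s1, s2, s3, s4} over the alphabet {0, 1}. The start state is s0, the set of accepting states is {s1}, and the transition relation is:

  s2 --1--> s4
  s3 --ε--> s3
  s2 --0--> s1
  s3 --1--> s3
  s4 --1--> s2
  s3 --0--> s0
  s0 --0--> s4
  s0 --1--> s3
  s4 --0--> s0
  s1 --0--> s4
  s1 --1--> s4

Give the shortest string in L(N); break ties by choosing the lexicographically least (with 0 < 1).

A breadth-first search from s0 reaches an accepting state first via the path s0 → s4 → s2 → s1 on input 010.
No string of length < 3 is accepted (BFS exhausts all shorter strings without reaching an accepting state), and 010 is the lexicographically least accepting string of length 3.

010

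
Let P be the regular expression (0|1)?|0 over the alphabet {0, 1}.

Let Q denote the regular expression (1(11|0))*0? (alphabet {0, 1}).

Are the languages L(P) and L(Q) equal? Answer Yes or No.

No

The string 1 is accepted by P but rejected by Q.
So L(P) ≠ L(Q).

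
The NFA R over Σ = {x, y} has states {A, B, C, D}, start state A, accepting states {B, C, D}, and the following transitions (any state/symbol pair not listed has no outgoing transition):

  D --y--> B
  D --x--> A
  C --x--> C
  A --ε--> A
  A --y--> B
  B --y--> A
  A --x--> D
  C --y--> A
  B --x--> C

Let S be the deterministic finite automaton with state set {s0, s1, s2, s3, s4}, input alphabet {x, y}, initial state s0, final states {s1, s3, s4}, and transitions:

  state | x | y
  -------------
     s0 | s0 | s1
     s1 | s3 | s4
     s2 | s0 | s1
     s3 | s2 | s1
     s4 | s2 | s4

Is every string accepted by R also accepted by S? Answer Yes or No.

No

The string x is in L(R) but not in L(S).
So L(R) ⊄ L(S).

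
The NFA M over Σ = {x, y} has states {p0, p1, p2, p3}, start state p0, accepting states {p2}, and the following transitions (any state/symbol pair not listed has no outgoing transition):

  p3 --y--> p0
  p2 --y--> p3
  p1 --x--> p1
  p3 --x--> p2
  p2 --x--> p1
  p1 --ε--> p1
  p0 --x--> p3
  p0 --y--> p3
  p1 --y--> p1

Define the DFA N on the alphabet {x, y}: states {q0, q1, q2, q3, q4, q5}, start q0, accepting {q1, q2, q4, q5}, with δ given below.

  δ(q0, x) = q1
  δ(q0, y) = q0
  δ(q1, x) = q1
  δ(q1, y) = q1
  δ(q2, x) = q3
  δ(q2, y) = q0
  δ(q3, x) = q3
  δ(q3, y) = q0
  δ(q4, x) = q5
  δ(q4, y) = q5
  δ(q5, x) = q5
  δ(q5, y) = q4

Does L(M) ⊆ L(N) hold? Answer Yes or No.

Yes

Exploring the product automaton M × N from the start pair (p0, q0), following both machines on each input symbol, reaches 6 state pairs: (p0, q0), (p3, q1), (p3, q0), (p2, q1), (p0, q1), (p1, q1).
M accepts in {p2} and N accepts in {q1, q2, q4, q5}. The reachable pairs whose M-component is accepting are (p2, q1); in each of them the N-component is accepting too, so the product for L(M) \ L(N) (M-component accepting, N-component rejecting) has no reachable accepting pair and the difference is empty.
Hence every string in L(M) is also in L(N).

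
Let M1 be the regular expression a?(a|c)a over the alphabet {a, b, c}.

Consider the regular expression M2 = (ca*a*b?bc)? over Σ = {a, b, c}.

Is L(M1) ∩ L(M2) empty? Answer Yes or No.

Yes

Converting the expression M1 to a DFA (subset construction, then merging equivalent states) gives the minimal DFA with states {r0, r1, r2, r3, r4, r5}, start state r0, accepting states {r4, r5} and transitions r0: a→r1, b→r2, c→r3; r1: a→r4, b→r2, c→r3; r2: a→r2, b→r2, c→r2; r3: a→r5, b→r2, c→r2; r4: a→r5, b→r2, c→r2; r5: a→r2, b→r2, c→r2.
Converting the expression M2 to a DFA (subset construction, then merging equivalent states) gives the minimal DFA with states {t0, t1, t2, t3, t4, t5}, start state t0, accepting states {t0, t5} and transitions t0: a→t1, b→t1, c→t2; t1: a→t1, b→t1, c→t1; t2: a→t2, b→t3, c→t1; t3: a→t1, b→t4, c→t5; t4: a→t1, b→t1, c→t5; t5: a→t1, b→t1, c→t1.
Exploring the product automaton M1 × M2 from the start pair (r0, t0), following both machines on each input symbol, reaches 12 state pairs: (r0, t0), (r1, t1), (r2, t1), (r3, t2), (r4, t1), (r3, t1), (r5, t2), (r2, t3), (r5, t1), (r2, t2), (r2, t4), (r2, t5).
M1 accepts in {r4, r5} and M2 accepts in {t0, t5}; no reachable pair has both components accepting, so no string drives both machines to acceptance simultaneously and L(M1) ∩ L(M2) = ∅.
So no string is accepted by both, and the intersection is empty.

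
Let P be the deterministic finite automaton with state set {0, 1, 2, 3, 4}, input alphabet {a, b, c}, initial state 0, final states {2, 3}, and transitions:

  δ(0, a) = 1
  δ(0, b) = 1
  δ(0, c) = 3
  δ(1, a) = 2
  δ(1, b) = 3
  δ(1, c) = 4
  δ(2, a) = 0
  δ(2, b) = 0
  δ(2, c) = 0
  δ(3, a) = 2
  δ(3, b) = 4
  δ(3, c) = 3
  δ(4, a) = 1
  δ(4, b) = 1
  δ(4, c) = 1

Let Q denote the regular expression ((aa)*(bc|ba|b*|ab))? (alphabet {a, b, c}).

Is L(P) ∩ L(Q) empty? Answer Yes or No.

The string aa is accepted by both P and Q.
Hence L(P) ∩ L(Q) ≠ ∅.

No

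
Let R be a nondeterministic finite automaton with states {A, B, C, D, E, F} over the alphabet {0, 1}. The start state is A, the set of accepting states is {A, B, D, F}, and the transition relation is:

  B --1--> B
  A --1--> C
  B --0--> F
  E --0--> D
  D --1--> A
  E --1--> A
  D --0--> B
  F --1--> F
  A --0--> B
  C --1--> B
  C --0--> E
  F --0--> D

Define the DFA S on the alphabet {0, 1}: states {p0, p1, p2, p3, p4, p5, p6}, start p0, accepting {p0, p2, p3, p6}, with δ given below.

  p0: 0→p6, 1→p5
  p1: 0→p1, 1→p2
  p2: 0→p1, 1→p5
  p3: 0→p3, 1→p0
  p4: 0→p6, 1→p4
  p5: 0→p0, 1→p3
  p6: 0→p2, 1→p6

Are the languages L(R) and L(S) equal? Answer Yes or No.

The string 000 is accepted by R but rejected by S.
So L(R) ≠ L(S).

No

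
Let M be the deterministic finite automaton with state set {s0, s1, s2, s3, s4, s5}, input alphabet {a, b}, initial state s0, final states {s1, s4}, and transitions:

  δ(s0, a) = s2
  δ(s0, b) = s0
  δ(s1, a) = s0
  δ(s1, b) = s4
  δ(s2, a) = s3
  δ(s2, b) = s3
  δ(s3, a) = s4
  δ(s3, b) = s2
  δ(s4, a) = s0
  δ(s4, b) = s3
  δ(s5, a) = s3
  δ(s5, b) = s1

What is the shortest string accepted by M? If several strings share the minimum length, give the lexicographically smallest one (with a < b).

aaa

A breadth-first search from s0 reaches an accepting state first via the path s0 → s2 → s3 → s4 on input aaa.
No string of length < 3 is accepted (BFS exhausts all shorter strings without reaching an accepting state), and aaa is the lexicographically least accepting string of length 3.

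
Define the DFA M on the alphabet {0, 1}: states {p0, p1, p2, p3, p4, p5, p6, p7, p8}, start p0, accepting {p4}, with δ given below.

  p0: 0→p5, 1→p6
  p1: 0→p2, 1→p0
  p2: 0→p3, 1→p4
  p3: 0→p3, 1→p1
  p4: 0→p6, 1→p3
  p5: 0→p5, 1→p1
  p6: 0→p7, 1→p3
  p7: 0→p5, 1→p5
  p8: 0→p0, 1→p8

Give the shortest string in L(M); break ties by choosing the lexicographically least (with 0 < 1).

0101

A breadth-first search from p0 reaches an accepting state first via the path p0 → p5 → p1 → p2 → p4 on input 0101.
No string of length < 4 is accepted (BFS exhausts all shorter strings without reaching an accepting state), and 0101 is the lexicographically least accepting string of length 4.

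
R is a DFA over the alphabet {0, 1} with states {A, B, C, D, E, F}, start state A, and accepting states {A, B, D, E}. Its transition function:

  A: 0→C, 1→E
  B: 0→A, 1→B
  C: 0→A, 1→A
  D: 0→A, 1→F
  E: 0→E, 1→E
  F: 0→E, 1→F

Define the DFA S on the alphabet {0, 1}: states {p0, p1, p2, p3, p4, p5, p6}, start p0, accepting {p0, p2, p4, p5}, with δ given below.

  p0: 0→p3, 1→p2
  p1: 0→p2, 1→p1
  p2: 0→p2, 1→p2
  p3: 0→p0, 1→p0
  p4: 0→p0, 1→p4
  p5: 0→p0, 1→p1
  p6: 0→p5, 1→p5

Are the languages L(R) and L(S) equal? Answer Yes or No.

Yes

Exploring the product automaton R × S from the start pair (A, p0), following both machines on each input symbol, reaches 3 state pairs: (A, p0), (C, p3), (E, p2).
R accepts in {A, B, D, E} and S accepts in {p0, p2, p4, p5}. In every reachable pair the two components are either both accepting — (A, p0), (E, p2) — or both non-accepting, so no string is accepted by exactly one of the machines: L(R) \ L(S) and L(S) \ L(R) are both empty.
Hence every string is accepted by R iff it is accepted by S, and the two languages coincide.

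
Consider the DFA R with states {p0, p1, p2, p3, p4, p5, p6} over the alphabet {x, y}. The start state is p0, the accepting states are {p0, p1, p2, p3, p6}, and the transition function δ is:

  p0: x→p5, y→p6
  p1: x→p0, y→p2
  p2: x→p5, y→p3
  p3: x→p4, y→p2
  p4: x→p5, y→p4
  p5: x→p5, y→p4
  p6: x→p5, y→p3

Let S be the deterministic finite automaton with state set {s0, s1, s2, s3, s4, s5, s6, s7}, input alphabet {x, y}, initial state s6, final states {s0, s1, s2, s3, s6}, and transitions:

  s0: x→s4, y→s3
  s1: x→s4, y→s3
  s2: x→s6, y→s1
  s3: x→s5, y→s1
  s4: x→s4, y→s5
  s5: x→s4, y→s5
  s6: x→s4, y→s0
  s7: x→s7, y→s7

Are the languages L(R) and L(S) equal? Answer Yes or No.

Exploring the product automaton R × S from the start pair (p0, s6), following both machines on each input symbol, reaches 6 state pairs: (p0, s6), (p5, s4), (p6, s0), (p4, s5), (p3, s3), (p2, s1).
R accepts in {p0, p1, p2, p3, p6} and S accepts in {s0, s1, s2, s3, s6}. In every reachable pair the two components are either both accepting — (p0, s6), (p6, s0), (p3, s3), (p2, s1) — or both non-accepting, so no string is accepted by exactly one of the machines: L(R) \ L(S) and L(S) \ L(R) are both empty.
Hence every string is accepted by R iff it is accepted by S, and the two languages coincide.

Yes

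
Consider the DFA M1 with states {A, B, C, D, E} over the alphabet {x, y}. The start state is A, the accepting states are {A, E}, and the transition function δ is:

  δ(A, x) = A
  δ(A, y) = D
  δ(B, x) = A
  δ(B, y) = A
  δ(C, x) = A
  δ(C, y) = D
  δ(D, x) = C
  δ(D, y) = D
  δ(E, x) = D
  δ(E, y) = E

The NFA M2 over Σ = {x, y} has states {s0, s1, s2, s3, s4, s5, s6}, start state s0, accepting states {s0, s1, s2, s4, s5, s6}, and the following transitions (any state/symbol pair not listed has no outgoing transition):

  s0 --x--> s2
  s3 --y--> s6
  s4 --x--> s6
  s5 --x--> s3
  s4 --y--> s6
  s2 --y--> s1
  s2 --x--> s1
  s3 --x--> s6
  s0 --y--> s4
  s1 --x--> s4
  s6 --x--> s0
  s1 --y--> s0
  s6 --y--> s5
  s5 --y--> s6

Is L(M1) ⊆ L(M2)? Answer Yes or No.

Exploring the product automaton M1 × M2 from the start pair (A, s0), following both machines on each input symbol, reaches 15 state pairs: (A, s0), (A, s2), (D, s4), (A, s1), (D, s1), (C, s6), (D, s6), (A, s4), (D, s0), (C, s4), (D, s5), (C, s0), (A, s6), (C, s2), (C, s3).
M1 accepts in {A, E} and M2 accepts in {s0, s1, s2, s4, s5, s6}. The reachable pairs whose M1-component is accepting are (A, s0), (A, s2), (A, s1), (A, s4), (A, s6); in each of them the M2-component is accepting too, so the product for L(M1) \ L(M2) (M1-component accepting, M2-component rejecting) has no reachable accepting pair and the difference is empty.
Hence every string in L(M1) is also in L(M2).

Yes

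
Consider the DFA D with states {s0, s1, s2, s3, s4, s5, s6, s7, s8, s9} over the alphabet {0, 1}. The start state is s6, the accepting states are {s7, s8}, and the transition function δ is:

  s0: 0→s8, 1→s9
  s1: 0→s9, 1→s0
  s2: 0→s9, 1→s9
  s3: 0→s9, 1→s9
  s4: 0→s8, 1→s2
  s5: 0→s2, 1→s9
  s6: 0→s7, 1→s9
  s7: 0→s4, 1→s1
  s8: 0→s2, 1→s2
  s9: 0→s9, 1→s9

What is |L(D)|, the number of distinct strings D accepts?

The useful subgraph on states {s0, s1, s4, s6, s7, s8} is acyclic, so L(D) is finite; the longest accepting path visits 5 useful states, giving maximum string length 4.
Counting accepting paths from s6 by length: 1 of length 1, 1 of length 3, 1 of length 4. Total 3.

3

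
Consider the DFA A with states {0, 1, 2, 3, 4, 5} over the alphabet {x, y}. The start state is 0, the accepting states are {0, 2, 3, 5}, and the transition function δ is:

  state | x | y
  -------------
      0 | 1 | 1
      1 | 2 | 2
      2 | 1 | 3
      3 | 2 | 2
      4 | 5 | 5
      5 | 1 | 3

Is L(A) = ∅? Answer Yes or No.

No

The empty string ε is accepted: the run 0 ends in the accepting state 0.
Since at least one string is accepted, L(A) is not empty.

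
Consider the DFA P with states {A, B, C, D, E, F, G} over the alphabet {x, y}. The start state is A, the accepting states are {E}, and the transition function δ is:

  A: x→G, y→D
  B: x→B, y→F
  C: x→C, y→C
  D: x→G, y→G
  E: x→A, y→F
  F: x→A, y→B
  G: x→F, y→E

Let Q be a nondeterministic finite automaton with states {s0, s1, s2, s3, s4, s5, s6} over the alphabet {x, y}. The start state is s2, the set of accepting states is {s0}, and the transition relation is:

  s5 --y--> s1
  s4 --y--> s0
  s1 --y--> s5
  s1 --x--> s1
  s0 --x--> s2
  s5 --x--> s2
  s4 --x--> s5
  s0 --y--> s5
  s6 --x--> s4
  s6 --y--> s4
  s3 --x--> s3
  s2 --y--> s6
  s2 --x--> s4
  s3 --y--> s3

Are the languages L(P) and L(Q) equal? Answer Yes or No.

Yes

Exploring the product automaton P × Q from the start pair (A, s2), following both machines on each input symbol, reaches 6 state pairs: (A, s2), (G, s4), (D, s6), (F, s5), (E, s0), (B, s1).
P accepts in {E} and Q accepts in {s0}. In every reachable pair the two components are either both accepting — (E, s0) — or both non-accepting, so no string is accepted by exactly one of the machines: L(P) \ L(Q) and L(Q) \ L(P) are both empty.
Hence every string is accepted by P iff it is accepted by Q, and the two languages coincide.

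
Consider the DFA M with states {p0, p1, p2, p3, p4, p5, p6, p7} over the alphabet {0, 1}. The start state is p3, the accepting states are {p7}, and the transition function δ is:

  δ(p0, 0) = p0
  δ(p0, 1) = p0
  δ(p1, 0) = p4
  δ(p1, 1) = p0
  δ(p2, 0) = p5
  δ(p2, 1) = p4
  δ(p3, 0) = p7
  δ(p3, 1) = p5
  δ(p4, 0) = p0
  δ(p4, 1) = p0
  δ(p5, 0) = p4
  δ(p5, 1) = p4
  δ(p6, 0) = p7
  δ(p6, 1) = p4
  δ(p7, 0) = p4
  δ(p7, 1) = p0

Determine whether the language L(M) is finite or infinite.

The useful states (reachable from p3 and able to reach an accepting state) are {p3, p7}.
Restricted to these states the transition graph has no cycle, so every accepting path has bounded length and L is finite.

finite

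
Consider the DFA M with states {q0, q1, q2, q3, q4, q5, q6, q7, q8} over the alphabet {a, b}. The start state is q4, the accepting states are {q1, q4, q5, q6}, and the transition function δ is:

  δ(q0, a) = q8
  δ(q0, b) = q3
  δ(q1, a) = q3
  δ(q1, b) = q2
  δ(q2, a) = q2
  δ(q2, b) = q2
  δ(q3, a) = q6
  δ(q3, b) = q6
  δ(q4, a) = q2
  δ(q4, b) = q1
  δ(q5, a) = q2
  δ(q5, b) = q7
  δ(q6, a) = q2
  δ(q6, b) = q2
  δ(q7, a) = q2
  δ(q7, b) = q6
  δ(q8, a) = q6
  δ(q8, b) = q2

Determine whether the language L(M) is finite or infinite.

finite

The useful states (reachable from q4 and able to reach an accepting state) are {q1, q3, q4, q6}.
Restricted to these states the transition graph has no cycle, so every accepting path has bounded length and L is finite.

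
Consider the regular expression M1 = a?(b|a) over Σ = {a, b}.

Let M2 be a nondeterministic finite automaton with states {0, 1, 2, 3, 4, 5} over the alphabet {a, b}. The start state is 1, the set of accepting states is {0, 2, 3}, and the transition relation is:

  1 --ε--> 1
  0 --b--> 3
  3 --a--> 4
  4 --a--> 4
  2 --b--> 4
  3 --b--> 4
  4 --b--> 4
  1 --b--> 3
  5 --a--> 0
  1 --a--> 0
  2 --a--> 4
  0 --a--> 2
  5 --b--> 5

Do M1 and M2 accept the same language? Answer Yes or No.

Yes

Converting the expression M1 to a DFA (subset construction, then merging equivalent states) gives the minimal DFA with states {r0, r1, r2, r3}, start state r0, accepting states {r1, r2} and transitions r0: a→r1, b→r2; r1: a→r2, b→r2; r2: a→r3, b→r3; r3: a→r3, b→r3.
Exploring the product automaton M1 × M2 from the start pair (r0, 1), following both machines on each input symbol, reaches 5 state pairs: (r0, 1), (r1, 0), (r2, 3), (r2, 2), (r3, 4).
M1 accepts in {r1, r2} and M2 accepts in {0, 2, 3}. In every reachable pair the two components are either both accepting — (r1, 0), (r2, 3), (r2, 2) — or both non-accepting, so no string is accepted by exactly one of the machines: L(M1) \ L(M2) and L(M2) \ L(M1) are both empty.
Hence every string is accepted by M1 iff it is accepted by M2, and the two languages coincide.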